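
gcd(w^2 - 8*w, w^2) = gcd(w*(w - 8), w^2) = w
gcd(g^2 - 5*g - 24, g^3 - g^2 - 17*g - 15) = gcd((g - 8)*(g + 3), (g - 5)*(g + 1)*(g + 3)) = g + 3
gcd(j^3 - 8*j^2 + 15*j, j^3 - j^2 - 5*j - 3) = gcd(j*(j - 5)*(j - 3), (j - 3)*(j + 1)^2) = j - 3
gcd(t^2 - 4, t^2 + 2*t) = t + 2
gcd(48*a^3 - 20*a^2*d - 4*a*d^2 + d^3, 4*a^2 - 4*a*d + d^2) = 2*a - d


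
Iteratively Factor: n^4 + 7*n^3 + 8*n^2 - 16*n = (n + 4)*(n^3 + 3*n^2 - 4*n) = (n - 1)*(n + 4)*(n^2 + 4*n) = (n - 1)*(n + 4)^2*(n)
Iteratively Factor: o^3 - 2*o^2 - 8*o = (o)*(o^2 - 2*o - 8) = o*(o + 2)*(o - 4)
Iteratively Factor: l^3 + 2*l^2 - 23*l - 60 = (l + 3)*(l^2 - l - 20) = (l + 3)*(l + 4)*(l - 5)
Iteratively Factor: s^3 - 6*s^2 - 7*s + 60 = (s - 5)*(s^2 - s - 12) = (s - 5)*(s - 4)*(s + 3)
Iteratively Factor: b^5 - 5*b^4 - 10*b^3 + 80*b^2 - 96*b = (b)*(b^4 - 5*b^3 - 10*b^2 + 80*b - 96) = b*(b - 3)*(b^3 - 2*b^2 - 16*b + 32) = b*(b - 4)*(b - 3)*(b^2 + 2*b - 8) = b*(b - 4)*(b - 3)*(b + 4)*(b - 2)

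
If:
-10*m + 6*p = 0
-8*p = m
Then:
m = 0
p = 0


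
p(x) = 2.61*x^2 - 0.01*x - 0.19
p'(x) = 5.22*x - 0.01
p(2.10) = 11.30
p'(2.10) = 10.95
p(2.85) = 20.98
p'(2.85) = 14.87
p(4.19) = 45.59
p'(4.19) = 21.86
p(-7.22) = 135.94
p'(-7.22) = -37.70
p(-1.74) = 7.73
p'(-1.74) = -9.09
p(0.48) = 0.41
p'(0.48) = 2.50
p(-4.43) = 51.08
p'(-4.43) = -23.13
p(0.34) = 0.11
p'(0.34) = 1.76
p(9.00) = 211.13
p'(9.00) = 46.97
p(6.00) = 93.71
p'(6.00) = 31.31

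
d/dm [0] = 0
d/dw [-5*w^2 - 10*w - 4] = -10*w - 10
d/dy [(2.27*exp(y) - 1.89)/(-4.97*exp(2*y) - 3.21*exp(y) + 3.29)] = (11.2819*exp(2*y) - 18.7866*exp(y) + 1.4014)*exp(y)/(24.7009*exp(4*y) + 31.9074*exp(3*y) - 22.3985*exp(2*y) - 21.1218*exp(y) + 10.8241)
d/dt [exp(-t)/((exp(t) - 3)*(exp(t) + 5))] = (-3*exp(2*t) - 4*exp(t) + 15)*exp(-t)/(exp(4*t) + 4*exp(3*t) - 26*exp(2*t) - 60*exp(t) + 225)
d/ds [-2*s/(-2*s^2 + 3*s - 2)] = 4*(1 - s^2)/(4*s^4 - 12*s^3 + 17*s^2 - 12*s + 4)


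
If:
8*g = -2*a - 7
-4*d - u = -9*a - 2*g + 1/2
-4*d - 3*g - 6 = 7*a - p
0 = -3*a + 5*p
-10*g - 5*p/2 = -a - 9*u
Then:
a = -755/5174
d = -26393/41392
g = -8677/10348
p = -453/5174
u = -9725/10348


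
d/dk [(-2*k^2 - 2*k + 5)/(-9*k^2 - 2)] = 2*(-9*k^2 + 49*k + 2)/(81*k^4 + 36*k^2 + 4)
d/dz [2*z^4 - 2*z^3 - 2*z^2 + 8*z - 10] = 8*z^3 - 6*z^2 - 4*z + 8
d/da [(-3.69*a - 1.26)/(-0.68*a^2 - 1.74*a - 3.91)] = (-2.5092*a^2 - 1.7136*a + 12.2355)/(0.4624*a^4 + 2.3664*a^3 + 8.3452*a^2 + 13.6068*a + 15.2881)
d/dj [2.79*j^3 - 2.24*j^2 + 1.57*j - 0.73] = 8.37*j^2 - 4.48*j + 1.57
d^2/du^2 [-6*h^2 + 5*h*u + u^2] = 2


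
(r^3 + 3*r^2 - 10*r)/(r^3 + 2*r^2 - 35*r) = (r^2 + 3*r - 10)/(r^2 + 2*r - 35)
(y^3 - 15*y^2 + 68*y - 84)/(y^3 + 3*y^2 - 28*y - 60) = (y^3 - 15*y^2 + 68*y - 84)/(y^3 + 3*y^2 - 28*y - 60)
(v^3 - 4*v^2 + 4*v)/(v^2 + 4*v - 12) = v*(v - 2)/(v + 6)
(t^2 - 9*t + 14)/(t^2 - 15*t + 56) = (t - 2)/(t - 8)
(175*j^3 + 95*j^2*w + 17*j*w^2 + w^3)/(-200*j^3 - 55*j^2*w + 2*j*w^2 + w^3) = (7*j + w)/(-8*j + w)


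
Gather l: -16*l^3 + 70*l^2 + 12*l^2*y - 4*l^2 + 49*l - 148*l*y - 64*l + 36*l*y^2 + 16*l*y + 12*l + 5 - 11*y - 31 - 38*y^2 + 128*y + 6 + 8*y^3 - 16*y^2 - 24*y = -16*l^3 + l^2*(12*y + 66) + l*(36*y^2 - 132*y - 3) + 8*y^3 - 54*y^2 + 93*y - 20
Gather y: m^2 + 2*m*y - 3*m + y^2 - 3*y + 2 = m^2 - 3*m + y^2 + y*(2*m - 3) + 2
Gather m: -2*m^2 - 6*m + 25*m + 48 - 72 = -2*m^2 + 19*m - 24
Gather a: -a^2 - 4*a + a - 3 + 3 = -a^2 - 3*a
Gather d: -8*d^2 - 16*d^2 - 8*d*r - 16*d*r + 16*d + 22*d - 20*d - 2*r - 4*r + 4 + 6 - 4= -24*d^2 + d*(18 - 24*r) - 6*r + 6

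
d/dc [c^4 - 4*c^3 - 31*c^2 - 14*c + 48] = 4*c^3 - 12*c^2 - 62*c - 14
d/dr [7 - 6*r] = -6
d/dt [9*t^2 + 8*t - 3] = 18*t + 8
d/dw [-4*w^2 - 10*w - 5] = -8*w - 10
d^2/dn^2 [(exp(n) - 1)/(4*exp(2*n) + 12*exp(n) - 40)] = (exp(4*n) - 7*exp(3*n) + 51*exp(2*n) - 19*exp(n) + 70)*exp(n)/(4*(exp(6*n) + 9*exp(5*n) - 3*exp(4*n) - 153*exp(3*n) + 30*exp(2*n) + 900*exp(n) - 1000))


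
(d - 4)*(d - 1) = d^2 - 5*d + 4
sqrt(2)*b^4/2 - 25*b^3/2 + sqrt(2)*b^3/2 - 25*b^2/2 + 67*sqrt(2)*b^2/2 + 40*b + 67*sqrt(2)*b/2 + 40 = (b - 8*sqrt(2))*(b - 5*sqrt(2))*(b + sqrt(2)/2)*(sqrt(2)*b/2 + sqrt(2)/2)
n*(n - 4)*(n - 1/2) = n^3 - 9*n^2/2 + 2*n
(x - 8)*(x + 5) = x^2 - 3*x - 40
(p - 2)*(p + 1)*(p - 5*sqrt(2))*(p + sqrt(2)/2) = p^4 - 9*sqrt(2)*p^3/2 - p^3 - 7*p^2 + 9*sqrt(2)*p^2/2 + 5*p + 9*sqrt(2)*p + 10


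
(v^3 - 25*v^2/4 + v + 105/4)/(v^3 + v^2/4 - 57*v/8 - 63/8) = 2*(v - 5)/(2*v + 3)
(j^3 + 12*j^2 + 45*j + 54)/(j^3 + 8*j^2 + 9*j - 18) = (j + 3)/(j - 1)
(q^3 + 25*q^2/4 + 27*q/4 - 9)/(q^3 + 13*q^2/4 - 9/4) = (q + 4)/(q + 1)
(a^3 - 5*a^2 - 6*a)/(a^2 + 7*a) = (a^2 - 5*a - 6)/(a + 7)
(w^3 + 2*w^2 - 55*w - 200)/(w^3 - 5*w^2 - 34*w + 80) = (w + 5)/(w - 2)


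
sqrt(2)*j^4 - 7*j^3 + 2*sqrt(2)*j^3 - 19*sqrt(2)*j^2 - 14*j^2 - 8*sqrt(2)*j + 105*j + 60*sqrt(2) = (j - 3)*(j + 5)*(j - 4*sqrt(2))*(sqrt(2)*j + 1)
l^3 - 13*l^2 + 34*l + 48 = (l - 8)*(l - 6)*(l + 1)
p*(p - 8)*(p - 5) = p^3 - 13*p^2 + 40*p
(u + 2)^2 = u^2 + 4*u + 4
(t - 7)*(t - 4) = t^2 - 11*t + 28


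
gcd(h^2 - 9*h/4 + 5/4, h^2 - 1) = h - 1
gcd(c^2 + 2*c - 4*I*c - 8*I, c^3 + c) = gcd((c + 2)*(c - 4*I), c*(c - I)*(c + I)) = 1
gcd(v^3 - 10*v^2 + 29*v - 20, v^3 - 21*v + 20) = v^2 - 5*v + 4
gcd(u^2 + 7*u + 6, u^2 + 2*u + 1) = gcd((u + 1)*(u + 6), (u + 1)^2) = u + 1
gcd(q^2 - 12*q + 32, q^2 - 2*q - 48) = q - 8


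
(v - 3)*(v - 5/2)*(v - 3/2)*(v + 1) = v^4 - 6*v^3 + 35*v^2/4 + 9*v/2 - 45/4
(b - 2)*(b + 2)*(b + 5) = b^3 + 5*b^2 - 4*b - 20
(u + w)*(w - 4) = u*w - 4*u + w^2 - 4*w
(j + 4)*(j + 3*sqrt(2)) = j^2 + 4*j + 3*sqrt(2)*j + 12*sqrt(2)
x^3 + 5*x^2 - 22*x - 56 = (x - 4)*(x + 2)*(x + 7)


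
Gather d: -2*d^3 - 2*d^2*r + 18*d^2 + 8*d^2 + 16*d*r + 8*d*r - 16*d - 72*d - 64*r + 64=-2*d^3 + d^2*(26 - 2*r) + d*(24*r - 88) - 64*r + 64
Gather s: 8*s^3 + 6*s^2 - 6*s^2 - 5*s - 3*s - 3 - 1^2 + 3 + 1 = 8*s^3 - 8*s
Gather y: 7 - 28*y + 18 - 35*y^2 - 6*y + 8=-35*y^2 - 34*y + 33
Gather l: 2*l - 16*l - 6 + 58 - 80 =-14*l - 28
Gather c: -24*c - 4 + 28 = 24 - 24*c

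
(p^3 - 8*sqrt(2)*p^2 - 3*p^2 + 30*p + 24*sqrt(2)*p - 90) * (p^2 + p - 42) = p^5 - 8*sqrt(2)*p^4 - 2*p^4 - 15*p^3 + 16*sqrt(2)*p^3 + 66*p^2 + 360*sqrt(2)*p^2 - 1008*sqrt(2)*p - 1350*p + 3780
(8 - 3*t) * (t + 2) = -3*t^2 + 2*t + 16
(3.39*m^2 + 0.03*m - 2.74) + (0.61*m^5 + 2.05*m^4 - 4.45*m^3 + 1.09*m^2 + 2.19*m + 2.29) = 0.61*m^5 + 2.05*m^4 - 4.45*m^3 + 4.48*m^2 + 2.22*m - 0.45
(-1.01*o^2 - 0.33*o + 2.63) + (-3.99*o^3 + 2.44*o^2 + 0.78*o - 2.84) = -3.99*o^3 + 1.43*o^2 + 0.45*o - 0.21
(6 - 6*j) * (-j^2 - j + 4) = 6*j^3 - 30*j + 24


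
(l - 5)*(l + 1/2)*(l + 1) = l^3 - 7*l^2/2 - 7*l - 5/2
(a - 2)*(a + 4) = a^2 + 2*a - 8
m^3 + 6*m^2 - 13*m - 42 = (m - 3)*(m + 2)*(m + 7)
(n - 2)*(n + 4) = n^2 + 2*n - 8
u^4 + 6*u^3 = u^3*(u + 6)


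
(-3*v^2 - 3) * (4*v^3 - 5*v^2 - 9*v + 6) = -12*v^5 + 15*v^4 + 15*v^3 - 3*v^2 + 27*v - 18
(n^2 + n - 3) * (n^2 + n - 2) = n^4 + 2*n^3 - 4*n^2 - 5*n + 6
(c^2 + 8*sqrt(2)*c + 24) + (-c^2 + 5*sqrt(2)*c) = 13*sqrt(2)*c + 24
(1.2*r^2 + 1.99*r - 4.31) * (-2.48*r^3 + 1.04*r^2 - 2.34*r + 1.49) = -2.976*r^5 - 3.6872*r^4 + 9.9504*r^3 - 7.351*r^2 + 13.0505*r - 6.4219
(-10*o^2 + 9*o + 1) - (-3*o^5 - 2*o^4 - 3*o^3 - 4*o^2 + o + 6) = 3*o^5 + 2*o^4 + 3*o^3 - 6*o^2 + 8*o - 5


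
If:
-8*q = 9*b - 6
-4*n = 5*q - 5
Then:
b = 2/3 - 8*q/9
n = 5/4 - 5*q/4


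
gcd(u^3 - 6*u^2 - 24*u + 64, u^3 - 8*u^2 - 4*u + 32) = u^2 - 10*u + 16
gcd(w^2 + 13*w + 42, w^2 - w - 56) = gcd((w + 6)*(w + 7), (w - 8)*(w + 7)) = w + 7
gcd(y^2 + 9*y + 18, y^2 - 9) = y + 3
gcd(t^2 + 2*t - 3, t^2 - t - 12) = t + 3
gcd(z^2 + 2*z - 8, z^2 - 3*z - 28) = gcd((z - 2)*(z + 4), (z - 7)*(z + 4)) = z + 4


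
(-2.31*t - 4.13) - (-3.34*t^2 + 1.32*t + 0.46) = 3.34*t^2 - 3.63*t - 4.59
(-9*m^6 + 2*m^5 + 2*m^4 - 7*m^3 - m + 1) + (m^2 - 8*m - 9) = -9*m^6 + 2*m^5 + 2*m^4 - 7*m^3 + m^2 - 9*m - 8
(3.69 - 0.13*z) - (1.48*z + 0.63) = 3.06 - 1.61*z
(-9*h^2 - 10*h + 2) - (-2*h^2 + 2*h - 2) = -7*h^2 - 12*h + 4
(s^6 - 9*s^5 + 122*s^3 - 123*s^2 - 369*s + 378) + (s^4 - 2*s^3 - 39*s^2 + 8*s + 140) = s^6 - 9*s^5 + s^4 + 120*s^3 - 162*s^2 - 361*s + 518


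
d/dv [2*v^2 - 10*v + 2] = 4*v - 10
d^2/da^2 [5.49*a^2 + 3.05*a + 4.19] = 10.9800000000000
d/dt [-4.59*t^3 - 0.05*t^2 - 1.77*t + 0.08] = -13.77*t^2 - 0.1*t - 1.77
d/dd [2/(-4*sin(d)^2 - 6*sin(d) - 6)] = (4*sin(d) + 3)*cos(d)/(3*sin(d) - cos(2*d) + 4)^2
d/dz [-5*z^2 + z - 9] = 1 - 10*z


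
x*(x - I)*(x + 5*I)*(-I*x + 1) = -I*x^4 + 5*x^3 - I*x^2 + 5*x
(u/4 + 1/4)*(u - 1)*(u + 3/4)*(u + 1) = u^4/4 + 7*u^3/16 - u^2/16 - 7*u/16 - 3/16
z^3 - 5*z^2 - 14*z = z*(z - 7)*(z + 2)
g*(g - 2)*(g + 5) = g^3 + 3*g^2 - 10*g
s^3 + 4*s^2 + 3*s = s*(s + 1)*(s + 3)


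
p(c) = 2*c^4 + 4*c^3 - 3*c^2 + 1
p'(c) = 8*c^3 + 12*c^2 - 6*c = 2*c*(4*c^2 + 6*c - 3)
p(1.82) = 37.12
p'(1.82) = 77.06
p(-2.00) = -11.00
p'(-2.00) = -4.00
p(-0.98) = -3.80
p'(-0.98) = 9.88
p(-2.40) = -5.22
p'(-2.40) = -27.07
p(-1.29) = -7.04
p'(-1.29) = 10.54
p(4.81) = 1447.29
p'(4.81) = 1139.05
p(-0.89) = -2.94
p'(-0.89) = 9.21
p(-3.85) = 167.68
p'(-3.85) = -255.56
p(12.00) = 47953.00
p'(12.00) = 15480.00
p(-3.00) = 28.00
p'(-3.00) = -90.00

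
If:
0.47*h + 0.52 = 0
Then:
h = -1.11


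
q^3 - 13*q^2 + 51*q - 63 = (q - 7)*(q - 3)^2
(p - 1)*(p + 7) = p^2 + 6*p - 7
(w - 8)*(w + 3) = w^2 - 5*w - 24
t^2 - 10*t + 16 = (t - 8)*(t - 2)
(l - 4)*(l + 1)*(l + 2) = l^3 - l^2 - 10*l - 8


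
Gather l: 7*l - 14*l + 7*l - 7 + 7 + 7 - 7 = 0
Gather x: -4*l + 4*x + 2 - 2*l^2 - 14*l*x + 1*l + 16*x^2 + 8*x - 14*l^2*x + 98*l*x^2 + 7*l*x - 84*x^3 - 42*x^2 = -2*l^2 - 3*l - 84*x^3 + x^2*(98*l - 26) + x*(-14*l^2 - 7*l + 12) + 2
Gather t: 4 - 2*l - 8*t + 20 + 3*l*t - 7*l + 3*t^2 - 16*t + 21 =-9*l + 3*t^2 + t*(3*l - 24) + 45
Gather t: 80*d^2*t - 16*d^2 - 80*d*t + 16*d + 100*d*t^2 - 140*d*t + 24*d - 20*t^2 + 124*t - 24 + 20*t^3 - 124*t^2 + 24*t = -16*d^2 + 40*d + 20*t^3 + t^2*(100*d - 144) + t*(80*d^2 - 220*d + 148) - 24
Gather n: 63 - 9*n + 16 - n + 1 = 80 - 10*n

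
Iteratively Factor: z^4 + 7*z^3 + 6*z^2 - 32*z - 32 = (z - 2)*(z^3 + 9*z^2 + 24*z + 16) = (z - 2)*(z + 1)*(z^2 + 8*z + 16) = (z - 2)*(z + 1)*(z + 4)*(z + 4)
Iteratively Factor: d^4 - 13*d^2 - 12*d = (d + 3)*(d^3 - 3*d^2 - 4*d) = (d - 4)*(d + 3)*(d^2 + d) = (d - 4)*(d + 1)*(d + 3)*(d)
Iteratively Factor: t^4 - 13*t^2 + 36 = (t + 3)*(t^3 - 3*t^2 - 4*t + 12) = (t + 2)*(t + 3)*(t^2 - 5*t + 6) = (t - 3)*(t + 2)*(t + 3)*(t - 2)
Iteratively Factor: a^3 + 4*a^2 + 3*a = (a)*(a^2 + 4*a + 3) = a*(a + 1)*(a + 3)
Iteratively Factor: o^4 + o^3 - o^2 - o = (o)*(o^3 + o^2 - o - 1) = o*(o + 1)*(o^2 - 1) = o*(o - 1)*(o + 1)*(o + 1)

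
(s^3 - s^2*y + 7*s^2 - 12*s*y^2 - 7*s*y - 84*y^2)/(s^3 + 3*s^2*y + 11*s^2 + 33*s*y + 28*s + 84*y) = (s - 4*y)/(s + 4)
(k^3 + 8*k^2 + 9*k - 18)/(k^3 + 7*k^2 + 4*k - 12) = (k + 3)/(k + 2)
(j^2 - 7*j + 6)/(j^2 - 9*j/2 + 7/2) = 2*(j - 6)/(2*j - 7)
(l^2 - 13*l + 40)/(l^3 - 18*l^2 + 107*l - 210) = (l - 8)/(l^2 - 13*l + 42)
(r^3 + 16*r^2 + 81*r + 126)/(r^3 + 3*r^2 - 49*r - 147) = (r + 6)/(r - 7)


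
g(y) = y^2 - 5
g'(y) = 2*y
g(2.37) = 0.62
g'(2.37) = 4.74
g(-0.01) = -5.00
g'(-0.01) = -0.02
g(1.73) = -2.01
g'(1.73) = 3.46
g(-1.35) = -3.18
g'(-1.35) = -2.70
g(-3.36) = 6.29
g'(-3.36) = -6.72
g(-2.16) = -0.33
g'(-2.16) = -4.32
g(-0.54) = -4.71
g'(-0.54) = -1.08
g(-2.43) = 0.90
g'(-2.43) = -4.86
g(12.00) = 139.00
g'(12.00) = 24.00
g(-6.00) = 31.00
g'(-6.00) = -12.00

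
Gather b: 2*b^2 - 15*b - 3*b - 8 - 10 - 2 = 2*b^2 - 18*b - 20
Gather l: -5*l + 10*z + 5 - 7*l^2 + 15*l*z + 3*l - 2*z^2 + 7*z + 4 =-7*l^2 + l*(15*z - 2) - 2*z^2 + 17*z + 9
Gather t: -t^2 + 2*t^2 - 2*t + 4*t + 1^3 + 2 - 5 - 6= t^2 + 2*t - 8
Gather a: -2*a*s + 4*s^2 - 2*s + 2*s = -2*a*s + 4*s^2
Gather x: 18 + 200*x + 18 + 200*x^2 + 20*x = 200*x^2 + 220*x + 36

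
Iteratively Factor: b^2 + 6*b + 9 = (b + 3)*(b + 3)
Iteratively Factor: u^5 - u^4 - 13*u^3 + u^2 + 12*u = (u - 1)*(u^4 - 13*u^2 - 12*u) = (u - 4)*(u - 1)*(u^3 + 4*u^2 + 3*u) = u*(u - 4)*(u - 1)*(u^2 + 4*u + 3) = u*(u - 4)*(u - 1)*(u + 3)*(u + 1)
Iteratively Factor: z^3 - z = (z + 1)*(z^2 - z) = z*(z + 1)*(z - 1)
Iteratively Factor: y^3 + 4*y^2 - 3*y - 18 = (y + 3)*(y^2 + y - 6) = (y + 3)^2*(y - 2)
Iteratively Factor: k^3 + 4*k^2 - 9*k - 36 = (k + 4)*(k^2 - 9) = (k + 3)*(k + 4)*(k - 3)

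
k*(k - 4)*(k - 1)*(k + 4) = k^4 - k^3 - 16*k^2 + 16*k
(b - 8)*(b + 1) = b^2 - 7*b - 8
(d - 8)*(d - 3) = d^2 - 11*d + 24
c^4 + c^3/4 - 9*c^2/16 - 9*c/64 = c*(c - 3/4)*(c + 1/4)*(c + 3/4)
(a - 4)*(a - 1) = a^2 - 5*a + 4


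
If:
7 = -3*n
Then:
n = -7/3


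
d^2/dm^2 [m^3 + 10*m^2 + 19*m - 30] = 6*m + 20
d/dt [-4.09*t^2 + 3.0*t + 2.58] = 3.0 - 8.18*t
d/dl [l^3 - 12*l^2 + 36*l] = 3*l^2 - 24*l + 36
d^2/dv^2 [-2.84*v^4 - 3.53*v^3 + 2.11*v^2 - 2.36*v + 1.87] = -34.08*v^2 - 21.18*v + 4.22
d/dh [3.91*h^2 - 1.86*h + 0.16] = 7.82*h - 1.86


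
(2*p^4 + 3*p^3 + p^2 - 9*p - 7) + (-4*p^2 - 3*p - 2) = 2*p^4 + 3*p^3 - 3*p^2 - 12*p - 9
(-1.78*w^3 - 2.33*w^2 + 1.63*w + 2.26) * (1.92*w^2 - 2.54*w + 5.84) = -3.4176*w^5 + 0.0476000000000001*w^4 - 1.3474*w^3 - 13.4082*w^2 + 3.7788*w + 13.1984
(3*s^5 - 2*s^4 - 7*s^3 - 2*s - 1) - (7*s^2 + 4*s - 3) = 3*s^5 - 2*s^4 - 7*s^3 - 7*s^2 - 6*s + 2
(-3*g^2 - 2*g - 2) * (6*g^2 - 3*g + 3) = -18*g^4 - 3*g^3 - 15*g^2 - 6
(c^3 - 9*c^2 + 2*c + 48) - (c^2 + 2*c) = c^3 - 10*c^2 + 48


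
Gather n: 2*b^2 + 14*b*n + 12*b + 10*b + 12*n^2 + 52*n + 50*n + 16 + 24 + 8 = 2*b^2 + 22*b + 12*n^2 + n*(14*b + 102) + 48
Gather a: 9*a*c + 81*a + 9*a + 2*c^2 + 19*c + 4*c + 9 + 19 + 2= a*(9*c + 90) + 2*c^2 + 23*c + 30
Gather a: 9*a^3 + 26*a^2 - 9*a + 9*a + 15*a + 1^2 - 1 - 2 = 9*a^3 + 26*a^2 + 15*a - 2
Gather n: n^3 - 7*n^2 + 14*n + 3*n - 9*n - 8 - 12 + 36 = n^3 - 7*n^2 + 8*n + 16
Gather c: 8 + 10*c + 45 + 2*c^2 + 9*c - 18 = 2*c^2 + 19*c + 35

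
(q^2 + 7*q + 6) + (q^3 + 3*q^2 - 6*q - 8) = q^3 + 4*q^2 + q - 2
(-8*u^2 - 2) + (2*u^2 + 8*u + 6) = -6*u^2 + 8*u + 4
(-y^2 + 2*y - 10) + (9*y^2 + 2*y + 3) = 8*y^2 + 4*y - 7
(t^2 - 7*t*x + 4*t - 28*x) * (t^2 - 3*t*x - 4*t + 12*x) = t^4 - 10*t^3*x + 21*t^2*x^2 - 16*t^2 + 160*t*x - 336*x^2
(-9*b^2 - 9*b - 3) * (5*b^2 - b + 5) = -45*b^4 - 36*b^3 - 51*b^2 - 42*b - 15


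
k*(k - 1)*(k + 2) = k^3 + k^2 - 2*k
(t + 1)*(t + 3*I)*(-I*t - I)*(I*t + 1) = t^4 + 2*t^3 + 2*I*t^3 + 4*t^2 + 4*I*t^2 + 6*t + 2*I*t + 3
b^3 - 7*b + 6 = (b - 2)*(b - 1)*(b + 3)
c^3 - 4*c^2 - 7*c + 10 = (c - 5)*(c - 1)*(c + 2)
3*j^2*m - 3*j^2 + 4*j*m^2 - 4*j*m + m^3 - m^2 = (j + m)*(3*j + m)*(m - 1)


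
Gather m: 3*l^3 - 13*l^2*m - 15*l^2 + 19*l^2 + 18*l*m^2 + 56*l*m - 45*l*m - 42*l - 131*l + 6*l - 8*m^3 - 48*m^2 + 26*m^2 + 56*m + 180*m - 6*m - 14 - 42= 3*l^3 + 4*l^2 - 167*l - 8*m^3 + m^2*(18*l - 22) + m*(-13*l^2 + 11*l + 230) - 56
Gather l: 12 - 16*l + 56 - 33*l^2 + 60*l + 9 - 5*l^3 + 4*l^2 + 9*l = -5*l^3 - 29*l^2 + 53*l + 77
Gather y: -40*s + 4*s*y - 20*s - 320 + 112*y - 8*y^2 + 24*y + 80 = -60*s - 8*y^2 + y*(4*s + 136) - 240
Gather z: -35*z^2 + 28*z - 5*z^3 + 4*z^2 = -5*z^3 - 31*z^2 + 28*z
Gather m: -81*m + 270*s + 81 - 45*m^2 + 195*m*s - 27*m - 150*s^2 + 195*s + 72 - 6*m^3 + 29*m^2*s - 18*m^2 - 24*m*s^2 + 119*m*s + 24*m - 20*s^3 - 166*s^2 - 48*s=-6*m^3 + m^2*(29*s - 63) + m*(-24*s^2 + 314*s - 84) - 20*s^3 - 316*s^2 + 417*s + 153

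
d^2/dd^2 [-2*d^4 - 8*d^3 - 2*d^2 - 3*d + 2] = -24*d^2 - 48*d - 4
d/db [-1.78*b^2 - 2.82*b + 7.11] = -3.56*b - 2.82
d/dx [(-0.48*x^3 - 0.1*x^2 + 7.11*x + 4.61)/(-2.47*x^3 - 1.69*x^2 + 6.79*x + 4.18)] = (0.5642*x^4 + 28.605*x^3 + 39.4778*x^2 + 14.7458*x - 1.5821)/(6.1009*x^6 + 8.3486*x^5 - 30.6865*x^4 - 43.5994*x^3 + 31.9757*x^2 + 56.7644*x + 17.4724)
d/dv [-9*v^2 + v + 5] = 1 - 18*v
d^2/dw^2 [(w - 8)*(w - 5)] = 2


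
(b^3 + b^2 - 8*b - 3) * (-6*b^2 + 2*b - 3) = -6*b^5 - 4*b^4 + 47*b^3 - b^2 + 18*b + 9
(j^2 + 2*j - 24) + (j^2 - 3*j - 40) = 2*j^2 - j - 64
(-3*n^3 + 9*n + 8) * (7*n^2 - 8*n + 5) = -21*n^5 + 24*n^4 + 48*n^3 - 16*n^2 - 19*n + 40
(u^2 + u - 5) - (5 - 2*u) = u^2 + 3*u - 10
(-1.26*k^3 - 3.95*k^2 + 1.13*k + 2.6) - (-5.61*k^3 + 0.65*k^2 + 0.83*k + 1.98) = 4.35*k^3 - 4.6*k^2 + 0.3*k + 0.62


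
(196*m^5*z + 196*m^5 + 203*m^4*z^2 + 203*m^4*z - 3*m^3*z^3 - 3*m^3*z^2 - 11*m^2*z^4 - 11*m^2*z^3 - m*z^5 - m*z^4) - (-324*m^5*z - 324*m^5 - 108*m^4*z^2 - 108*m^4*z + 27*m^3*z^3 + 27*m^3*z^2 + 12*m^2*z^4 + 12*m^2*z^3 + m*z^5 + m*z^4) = 520*m^5*z + 520*m^5 + 311*m^4*z^2 + 311*m^4*z - 30*m^3*z^3 - 30*m^3*z^2 - 23*m^2*z^4 - 23*m^2*z^3 - 2*m*z^5 - 2*m*z^4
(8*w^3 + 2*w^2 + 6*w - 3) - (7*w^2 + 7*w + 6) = 8*w^3 - 5*w^2 - w - 9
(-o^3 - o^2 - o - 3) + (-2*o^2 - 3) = -o^3 - 3*o^2 - o - 6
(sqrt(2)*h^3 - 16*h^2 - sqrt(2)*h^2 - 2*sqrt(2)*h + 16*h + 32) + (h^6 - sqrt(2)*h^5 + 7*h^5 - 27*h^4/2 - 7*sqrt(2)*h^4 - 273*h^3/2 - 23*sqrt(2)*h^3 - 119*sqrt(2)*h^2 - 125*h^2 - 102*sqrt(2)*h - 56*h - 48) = h^6 - sqrt(2)*h^5 + 7*h^5 - 27*h^4/2 - 7*sqrt(2)*h^4 - 273*h^3/2 - 22*sqrt(2)*h^3 - 120*sqrt(2)*h^2 - 141*h^2 - 104*sqrt(2)*h - 40*h - 16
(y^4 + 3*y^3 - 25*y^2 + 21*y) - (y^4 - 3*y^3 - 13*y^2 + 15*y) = 6*y^3 - 12*y^2 + 6*y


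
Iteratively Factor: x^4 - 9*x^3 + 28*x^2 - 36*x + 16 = (x - 2)*(x^3 - 7*x^2 + 14*x - 8) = (x - 2)^2*(x^2 - 5*x + 4) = (x - 4)*(x - 2)^2*(x - 1)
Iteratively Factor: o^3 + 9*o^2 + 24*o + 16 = (o + 4)*(o^2 + 5*o + 4) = (o + 1)*(o + 4)*(o + 4)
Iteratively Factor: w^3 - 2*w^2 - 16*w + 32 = (w - 4)*(w^2 + 2*w - 8) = (w - 4)*(w + 4)*(w - 2)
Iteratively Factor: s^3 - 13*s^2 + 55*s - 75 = (s - 5)*(s^2 - 8*s + 15) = (s - 5)*(s - 3)*(s - 5)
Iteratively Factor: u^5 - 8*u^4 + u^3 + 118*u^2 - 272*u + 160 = (u + 4)*(u^4 - 12*u^3 + 49*u^2 - 78*u + 40) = (u - 4)*(u + 4)*(u^3 - 8*u^2 + 17*u - 10) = (u - 4)*(u - 2)*(u + 4)*(u^2 - 6*u + 5) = (u - 4)*(u - 2)*(u - 1)*(u + 4)*(u - 5)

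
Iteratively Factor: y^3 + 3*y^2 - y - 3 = (y + 1)*(y^2 + 2*y - 3) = (y - 1)*(y + 1)*(y + 3)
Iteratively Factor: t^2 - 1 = (t + 1)*(t - 1)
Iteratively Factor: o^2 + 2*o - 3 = (o + 3)*(o - 1)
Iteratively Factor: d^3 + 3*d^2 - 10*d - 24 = (d + 2)*(d^2 + d - 12) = (d - 3)*(d + 2)*(d + 4)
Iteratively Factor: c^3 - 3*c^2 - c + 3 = (c - 3)*(c^2 - 1) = (c - 3)*(c - 1)*(c + 1)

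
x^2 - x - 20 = (x - 5)*(x + 4)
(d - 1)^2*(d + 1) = d^3 - d^2 - d + 1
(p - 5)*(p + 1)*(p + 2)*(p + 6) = p^4 + 4*p^3 - 25*p^2 - 88*p - 60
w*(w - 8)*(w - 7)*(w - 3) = w^4 - 18*w^3 + 101*w^2 - 168*w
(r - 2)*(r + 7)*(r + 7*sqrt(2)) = r^3 + 5*r^2 + 7*sqrt(2)*r^2 - 14*r + 35*sqrt(2)*r - 98*sqrt(2)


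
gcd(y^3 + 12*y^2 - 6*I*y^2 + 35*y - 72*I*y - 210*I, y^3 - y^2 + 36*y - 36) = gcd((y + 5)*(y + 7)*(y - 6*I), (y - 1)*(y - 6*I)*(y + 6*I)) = y - 6*I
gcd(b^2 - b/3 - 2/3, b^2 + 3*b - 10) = 1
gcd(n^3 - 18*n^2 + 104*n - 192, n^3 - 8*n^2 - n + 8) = n - 8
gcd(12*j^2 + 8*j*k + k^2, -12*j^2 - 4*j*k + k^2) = 2*j + k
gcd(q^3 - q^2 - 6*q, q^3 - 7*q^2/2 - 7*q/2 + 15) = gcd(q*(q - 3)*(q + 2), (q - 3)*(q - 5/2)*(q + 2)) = q^2 - q - 6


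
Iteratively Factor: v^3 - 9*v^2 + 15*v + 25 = (v + 1)*(v^2 - 10*v + 25) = (v - 5)*(v + 1)*(v - 5)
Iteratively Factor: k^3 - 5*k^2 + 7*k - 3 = (k - 1)*(k^2 - 4*k + 3) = (k - 1)^2*(k - 3)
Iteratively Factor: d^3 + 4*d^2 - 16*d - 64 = (d + 4)*(d^2 - 16) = (d - 4)*(d + 4)*(d + 4)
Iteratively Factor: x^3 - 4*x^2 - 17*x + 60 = (x - 5)*(x^2 + x - 12) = (x - 5)*(x + 4)*(x - 3)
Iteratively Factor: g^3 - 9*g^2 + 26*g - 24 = (g - 4)*(g^2 - 5*g + 6) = (g - 4)*(g - 2)*(g - 3)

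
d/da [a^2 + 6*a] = 2*a + 6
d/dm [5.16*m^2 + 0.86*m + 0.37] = 10.32*m + 0.86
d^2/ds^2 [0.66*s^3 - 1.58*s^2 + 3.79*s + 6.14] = 3.96*s - 3.16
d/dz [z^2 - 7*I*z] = 2*z - 7*I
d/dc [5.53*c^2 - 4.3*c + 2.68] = 11.06*c - 4.3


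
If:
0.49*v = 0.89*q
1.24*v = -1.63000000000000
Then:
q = -0.72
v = -1.31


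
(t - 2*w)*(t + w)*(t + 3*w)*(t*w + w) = t^4*w + 2*t^3*w^2 + t^3*w - 5*t^2*w^3 + 2*t^2*w^2 - 6*t*w^4 - 5*t*w^3 - 6*w^4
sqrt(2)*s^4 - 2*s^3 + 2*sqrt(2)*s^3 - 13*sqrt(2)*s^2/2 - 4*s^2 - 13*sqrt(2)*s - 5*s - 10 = (s + 2)*(s - 5*sqrt(2)/2)*(s + sqrt(2))*(sqrt(2)*s + 1)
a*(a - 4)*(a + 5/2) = a^3 - 3*a^2/2 - 10*a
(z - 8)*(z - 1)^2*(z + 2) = z^4 - 8*z^3 - 3*z^2 + 26*z - 16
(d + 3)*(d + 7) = d^2 + 10*d + 21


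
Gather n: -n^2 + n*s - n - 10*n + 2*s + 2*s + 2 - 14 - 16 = -n^2 + n*(s - 11) + 4*s - 28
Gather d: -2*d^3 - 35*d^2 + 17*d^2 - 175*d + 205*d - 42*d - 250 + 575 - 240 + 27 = -2*d^3 - 18*d^2 - 12*d + 112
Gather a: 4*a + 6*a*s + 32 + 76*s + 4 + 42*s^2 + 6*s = a*(6*s + 4) + 42*s^2 + 82*s + 36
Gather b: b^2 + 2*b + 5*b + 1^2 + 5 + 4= b^2 + 7*b + 10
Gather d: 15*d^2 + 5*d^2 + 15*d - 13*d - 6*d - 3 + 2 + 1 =20*d^2 - 4*d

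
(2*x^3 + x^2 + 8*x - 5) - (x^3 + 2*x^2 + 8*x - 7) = x^3 - x^2 + 2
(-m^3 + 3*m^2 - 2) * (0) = 0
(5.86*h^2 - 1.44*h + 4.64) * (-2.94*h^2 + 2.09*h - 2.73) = -17.2284*h^4 + 16.481*h^3 - 32.649*h^2 + 13.6288*h - 12.6672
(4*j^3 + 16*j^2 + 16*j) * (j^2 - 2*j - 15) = 4*j^5 + 8*j^4 - 76*j^3 - 272*j^2 - 240*j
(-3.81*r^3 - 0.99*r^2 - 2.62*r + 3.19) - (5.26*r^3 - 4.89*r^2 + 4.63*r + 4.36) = -9.07*r^3 + 3.9*r^2 - 7.25*r - 1.17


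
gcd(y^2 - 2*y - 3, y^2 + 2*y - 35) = 1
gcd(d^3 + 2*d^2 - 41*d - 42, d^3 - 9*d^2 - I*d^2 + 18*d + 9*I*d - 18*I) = d - 6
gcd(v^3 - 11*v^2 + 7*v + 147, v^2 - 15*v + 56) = v - 7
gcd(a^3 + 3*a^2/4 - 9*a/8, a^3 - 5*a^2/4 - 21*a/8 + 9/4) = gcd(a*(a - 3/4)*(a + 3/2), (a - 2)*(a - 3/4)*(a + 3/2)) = a^2 + 3*a/4 - 9/8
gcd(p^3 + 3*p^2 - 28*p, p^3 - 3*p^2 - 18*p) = p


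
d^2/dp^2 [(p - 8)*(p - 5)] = 2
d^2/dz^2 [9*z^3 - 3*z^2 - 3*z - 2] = 54*z - 6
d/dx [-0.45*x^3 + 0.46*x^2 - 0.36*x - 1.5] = -1.35*x^2 + 0.92*x - 0.36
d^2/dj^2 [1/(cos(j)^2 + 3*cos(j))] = (-(1 - cos(2*j))^2 + 45*cos(j)/4 - 11*cos(2*j)/2 - 9*cos(3*j)/4 + 33/2)/((cos(j) + 3)^3*cos(j)^3)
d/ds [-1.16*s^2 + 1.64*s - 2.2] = 1.64 - 2.32*s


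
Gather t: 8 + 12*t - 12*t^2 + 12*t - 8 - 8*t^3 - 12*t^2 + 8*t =-8*t^3 - 24*t^2 + 32*t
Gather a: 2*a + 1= 2*a + 1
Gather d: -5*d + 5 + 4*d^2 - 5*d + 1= 4*d^2 - 10*d + 6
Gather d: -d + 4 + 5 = 9 - d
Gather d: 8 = 8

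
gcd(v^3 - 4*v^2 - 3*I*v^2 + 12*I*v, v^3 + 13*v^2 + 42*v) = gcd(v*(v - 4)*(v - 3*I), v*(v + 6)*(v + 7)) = v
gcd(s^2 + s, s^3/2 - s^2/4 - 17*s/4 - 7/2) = s + 1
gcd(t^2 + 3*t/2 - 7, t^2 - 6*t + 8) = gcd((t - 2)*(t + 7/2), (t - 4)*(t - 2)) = t - 2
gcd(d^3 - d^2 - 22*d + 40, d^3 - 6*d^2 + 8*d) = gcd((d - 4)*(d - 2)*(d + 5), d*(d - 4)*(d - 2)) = d^2 - 6*d + 8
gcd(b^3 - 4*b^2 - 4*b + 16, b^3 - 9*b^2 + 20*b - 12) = b - 2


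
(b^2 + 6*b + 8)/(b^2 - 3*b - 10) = (b + 4)/(b - 5)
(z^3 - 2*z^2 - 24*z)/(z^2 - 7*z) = (z^2 - 2*z - 24)/(z - 7)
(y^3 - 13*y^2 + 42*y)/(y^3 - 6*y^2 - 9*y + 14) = y*(y - 6)/(y^2 + y - 2)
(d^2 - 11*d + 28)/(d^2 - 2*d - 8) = (d - 7)/(d + 2)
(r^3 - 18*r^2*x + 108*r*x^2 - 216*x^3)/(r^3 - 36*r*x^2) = (r^2 - 12*r*x + 36*x^2)/(r*(r + 6*x))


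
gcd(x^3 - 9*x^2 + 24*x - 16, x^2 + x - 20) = x - 4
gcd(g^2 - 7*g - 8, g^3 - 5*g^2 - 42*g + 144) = g - 8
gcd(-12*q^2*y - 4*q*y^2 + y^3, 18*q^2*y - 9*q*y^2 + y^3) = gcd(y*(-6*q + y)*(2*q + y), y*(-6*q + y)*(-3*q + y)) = -6*q*y + y^2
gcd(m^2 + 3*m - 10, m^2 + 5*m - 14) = m - 2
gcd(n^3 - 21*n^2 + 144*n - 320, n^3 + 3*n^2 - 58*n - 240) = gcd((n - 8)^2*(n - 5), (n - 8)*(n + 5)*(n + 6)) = n - 8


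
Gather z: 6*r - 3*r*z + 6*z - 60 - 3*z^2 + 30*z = 6*r - 3*z^2 + z*(36 - 3*r) - 60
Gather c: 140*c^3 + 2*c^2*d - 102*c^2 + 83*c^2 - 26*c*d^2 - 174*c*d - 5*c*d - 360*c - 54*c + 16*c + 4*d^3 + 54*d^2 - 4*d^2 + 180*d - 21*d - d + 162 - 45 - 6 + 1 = 140*c^3 + c^2*(2*d - 19) + c*(-26*d^2 - 179*d - 398) + 4*d^3 + 50*d^2 + 158*d + 112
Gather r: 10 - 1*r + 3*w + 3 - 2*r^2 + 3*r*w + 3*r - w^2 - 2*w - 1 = -2*r^2 + r*(3*w + 2) - w^2 + w + 12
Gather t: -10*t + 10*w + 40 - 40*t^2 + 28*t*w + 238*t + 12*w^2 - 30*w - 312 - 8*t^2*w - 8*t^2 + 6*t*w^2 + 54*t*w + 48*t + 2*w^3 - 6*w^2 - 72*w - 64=t^2*(-8*w - 48) + t*(6*w^2 + 82*w + 276) + 2*w^3 + 6*w^2 - 92*w - 336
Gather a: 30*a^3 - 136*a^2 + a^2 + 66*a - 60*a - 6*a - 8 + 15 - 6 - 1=30*a^3 - 135*a^2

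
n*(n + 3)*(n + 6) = n^3 + 9*n^2 + 18*n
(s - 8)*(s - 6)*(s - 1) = s^3 - 15*s^2 + 62*s - 48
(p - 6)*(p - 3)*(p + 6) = p^3 - 3*p^2 - 36*p + 108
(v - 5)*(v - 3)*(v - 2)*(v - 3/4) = v^4 - 43*v^3/4 + 77*v^2/2 - 213*v/4 + 45/2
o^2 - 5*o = o*(o - 5)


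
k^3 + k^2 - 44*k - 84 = (k - 7)*(k + 2)*(k + 6)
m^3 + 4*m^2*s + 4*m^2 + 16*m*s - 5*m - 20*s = (m - 1)*(m + 5)*(m + 4*s)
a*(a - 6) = a^2 - 6*a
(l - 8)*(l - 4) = l^2 - 12*l + 32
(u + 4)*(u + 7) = u^2 + 11*u + 28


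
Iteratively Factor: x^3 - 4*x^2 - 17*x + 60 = (x - 5)*(x^2 + x - 12) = (x - 5)*(x + 4)*(x - 3)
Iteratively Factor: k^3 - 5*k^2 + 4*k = (k)*(k^2 - 5*k + 4) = k*(k - 1)*(k - 4)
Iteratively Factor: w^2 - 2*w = (w - 2)*(w)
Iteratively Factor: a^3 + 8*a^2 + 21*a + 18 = (a + 3)*(a^2 + 5*a + 6) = (a + 3)^2*(a + 2)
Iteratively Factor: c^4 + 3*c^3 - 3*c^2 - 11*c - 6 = (c - 2)*(c^3 + 5*c^2 + 7*c + 3) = (c - 2)*(c + 1)*(c^2 + 4*c + 3) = (c - 2)*(c + 1)^2*(c + 3)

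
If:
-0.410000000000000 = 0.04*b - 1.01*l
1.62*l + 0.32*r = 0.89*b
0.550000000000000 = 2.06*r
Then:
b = 0.90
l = 0.44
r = 0.27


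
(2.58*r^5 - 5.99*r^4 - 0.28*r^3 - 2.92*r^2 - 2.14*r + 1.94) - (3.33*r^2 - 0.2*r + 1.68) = 2.58*r^5 - 5.99*r^4 - 0.28*r^3 - 6.25*r^2 - 1.94*r + 0.26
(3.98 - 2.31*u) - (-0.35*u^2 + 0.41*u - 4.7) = 0.35*u^2 - 2.72*u + 8.68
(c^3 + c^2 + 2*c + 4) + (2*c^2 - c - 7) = c^3 + 3*c^2 + c - 3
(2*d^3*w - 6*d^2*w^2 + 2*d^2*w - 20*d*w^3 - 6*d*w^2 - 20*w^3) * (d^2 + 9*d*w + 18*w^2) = 2*d^5*w + 12*d^4*w^2 + 2*d^4*w - 38*d^3*w^3 + 12*d^3*w^2 - 288*d^2*w^4 - 38*d^2*w^3 - 360*d*w^5 - 288*d*w^4 - 360*w^5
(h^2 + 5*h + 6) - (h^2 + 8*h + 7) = -3*h - 1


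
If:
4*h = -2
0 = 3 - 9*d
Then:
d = 1/3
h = -1/2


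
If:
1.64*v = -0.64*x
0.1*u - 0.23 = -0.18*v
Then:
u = 0.702439024390244*x + 2.3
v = -0.390243902439024*x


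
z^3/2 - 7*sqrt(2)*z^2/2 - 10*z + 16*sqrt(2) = (z/2 + sqrt(2))*(z - 8*sqrt(2))*(z - sqrt(2))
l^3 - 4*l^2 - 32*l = l*(l - 8)*(l + 4)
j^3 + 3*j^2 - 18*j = j*(j - 3)*(j + 6)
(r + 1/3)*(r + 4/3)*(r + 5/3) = r^3 + 10*r^2/3 + 29*r/9 + 20/27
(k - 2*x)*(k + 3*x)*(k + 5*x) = k^3 + 6*k^2*x - k*x^2 - 30*x^3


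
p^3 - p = p*(p - 1)*(p + 1)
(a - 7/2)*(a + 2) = a^2 - 3*a/2 - 7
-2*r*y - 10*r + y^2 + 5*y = (-2*r + y)*(y + 5)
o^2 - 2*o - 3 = (o - 3)*(o + 1)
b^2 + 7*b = b*(b + 7)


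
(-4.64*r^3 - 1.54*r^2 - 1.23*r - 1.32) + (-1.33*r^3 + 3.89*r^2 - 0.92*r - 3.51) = -5.97*r^3 + 2.35*r^2 - 2.15*r - 4.83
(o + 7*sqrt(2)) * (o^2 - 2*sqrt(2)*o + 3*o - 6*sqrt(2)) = o^3 + 3*o^2 + 5*sqrt(2)*o^2 - 28*o + 15*sqrt(2)*o - 84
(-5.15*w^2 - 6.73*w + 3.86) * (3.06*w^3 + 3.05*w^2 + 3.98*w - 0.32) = -15.759*w^5 - 36.3013*w^4 - 29.2119*w^3 - 13.3644*w^2 + 17.5164*w - 1.2352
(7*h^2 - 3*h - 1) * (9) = 63*h^2 - 27*h - 9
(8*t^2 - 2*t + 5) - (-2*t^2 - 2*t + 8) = 10*t^2 - 3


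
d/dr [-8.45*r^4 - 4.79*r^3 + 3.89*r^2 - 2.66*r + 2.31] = -33.8*r^3 - 14.37*r^2 + 7.78*r - 2.66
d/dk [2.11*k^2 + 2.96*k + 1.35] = 4.22*k + 2.96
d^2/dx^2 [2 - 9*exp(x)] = -9*exp(x)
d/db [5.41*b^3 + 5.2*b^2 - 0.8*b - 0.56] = 16.23*b^2 + 10.4*b - 0.8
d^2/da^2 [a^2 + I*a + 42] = 2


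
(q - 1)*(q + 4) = q^2 + 3*q - 4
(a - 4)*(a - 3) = a^2 - 7*a + 12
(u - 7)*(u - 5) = u^2 - 12*u + 35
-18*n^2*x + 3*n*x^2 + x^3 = x*(-3*n + x)*(6*n + x)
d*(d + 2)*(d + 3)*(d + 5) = d^4 + 10*d^3 + 31*d^2 + 30*d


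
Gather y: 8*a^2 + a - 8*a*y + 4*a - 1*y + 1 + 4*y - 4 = 8*a^2 + 5*a + y*(3 - 8*a) - 3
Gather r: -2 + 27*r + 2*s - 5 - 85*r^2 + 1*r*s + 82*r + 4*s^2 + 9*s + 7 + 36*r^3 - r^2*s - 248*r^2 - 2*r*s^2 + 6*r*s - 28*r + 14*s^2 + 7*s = 36*r^3 + r^2*(-s - 333) + r*(-2*s^2 + 7*s + 81) + 18*s^2 + 18*s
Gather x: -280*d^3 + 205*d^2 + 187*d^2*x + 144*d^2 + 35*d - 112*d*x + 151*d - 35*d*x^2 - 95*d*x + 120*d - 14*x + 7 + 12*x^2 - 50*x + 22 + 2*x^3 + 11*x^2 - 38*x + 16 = -280*d^3 + 349*d^2 + 306*d + 2*x^3 + x^2*(23 - 35*d) + x*(187*d^2 - 207*d - 102) + 45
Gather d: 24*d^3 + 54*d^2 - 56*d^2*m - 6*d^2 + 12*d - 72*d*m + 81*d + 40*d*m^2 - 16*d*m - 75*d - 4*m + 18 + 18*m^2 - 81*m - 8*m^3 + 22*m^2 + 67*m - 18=24*d^3 + d^2*(48 - 56*m) + d*(40*m^2 - 88*m + 18) - 8*m^3 + 40*m^2 - 18*m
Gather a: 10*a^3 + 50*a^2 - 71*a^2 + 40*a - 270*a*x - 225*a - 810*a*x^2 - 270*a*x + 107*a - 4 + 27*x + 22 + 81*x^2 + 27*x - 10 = 10*a^3 - 21*a^2 + a*(-810*x^2 - 540*x - 78) + 81*x^2 + 54*x + 8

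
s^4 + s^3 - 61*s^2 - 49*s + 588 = (s - 7)*(s - 3)*(s + 4)*(s + 7)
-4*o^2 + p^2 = (-2*o + p)*(2*o + p)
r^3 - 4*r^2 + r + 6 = (r - 3)*(r - 2)*(r + 1)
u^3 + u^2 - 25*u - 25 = (u - 5)*(u + 1)*(u + 5)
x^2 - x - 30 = (x - 6)*(x + 5)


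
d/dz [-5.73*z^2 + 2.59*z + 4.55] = 2.59 - 11.46*z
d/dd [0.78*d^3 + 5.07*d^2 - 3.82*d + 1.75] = 2.34*d^2 + 10.14*d - 3.82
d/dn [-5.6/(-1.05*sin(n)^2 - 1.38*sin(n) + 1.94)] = -(11.76*sin(n) + 7.728)*cos(n)/(1.05*sin(n)^2 + 1.38*sin(n) - 1.94)^2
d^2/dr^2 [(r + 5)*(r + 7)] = 2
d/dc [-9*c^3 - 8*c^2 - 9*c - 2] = -27*c^2 - 16*c - 9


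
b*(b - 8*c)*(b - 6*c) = b^3 - 14*b^2*c + 48*b*c^2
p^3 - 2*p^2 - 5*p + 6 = (p - 3)*(p - 1)*(p + 2)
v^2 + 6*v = v*(v + 6)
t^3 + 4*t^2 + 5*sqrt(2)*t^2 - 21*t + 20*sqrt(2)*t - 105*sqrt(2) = (t - 3)*(t + 7)*(t + 5*sqrt(2))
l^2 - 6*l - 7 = (l - 7)*(l + 1)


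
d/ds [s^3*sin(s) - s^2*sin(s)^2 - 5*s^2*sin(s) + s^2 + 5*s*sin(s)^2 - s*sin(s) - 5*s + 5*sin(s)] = s^3*cos(s) + 3*s^2*sin(s) - s^2*sin(2*s) - 5*s^2*cos(s) - 10*s*sin(s) + 5*s*sin(2*s) - s*cos(s) + s*cos(2*s) + s - sin(s) + 5*cos(s) - 5*cos(2*s)/2 - 5/2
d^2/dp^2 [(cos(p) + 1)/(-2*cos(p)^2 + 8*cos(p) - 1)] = (-36*sin(p)^4*cos(p) - 32*sin(p)^4 + 104*sin(p)^2 - 64*cos(p) + 9*cos(3*p) + 2*cos(5*p) + 68)/(2*sin(p)^2 + 8*cos(p) - 3)^3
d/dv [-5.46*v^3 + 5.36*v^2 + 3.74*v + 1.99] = -16.38*v^2 + 10.72*v + 3.74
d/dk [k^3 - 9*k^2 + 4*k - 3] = 3*k^2 - 18*k + 4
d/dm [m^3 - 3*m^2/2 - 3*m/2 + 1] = 3*m^2 - 3*m - 3/2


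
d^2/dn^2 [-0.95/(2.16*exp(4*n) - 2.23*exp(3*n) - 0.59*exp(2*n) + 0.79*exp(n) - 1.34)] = (0.95*(8.64*exp(3*n) - 6.69*exp(2*n) - 1.18*exp(n) + 0.79)*(17.28*exp(3*n) - 13.38*exp(2*n) - 2.36*exp(n) + 1.58)*exp(n) + (32.832*exp(3*n) - 19.0665*exp(2*n) - 2.242*exp(n) + 0.7505)*(-2.16*exp(4*n) + 2.23*exp(3*n) + 0.59*exp(2*n) - 0.79*exp(n) + 1.34))*exp(n)/(-2.16*exp(4*n) + 2.23*exp(3*n) + 0.59*exp(2*n) - 0.79*exp(n) + 1.34)^3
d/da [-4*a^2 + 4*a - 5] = 4 - 8*a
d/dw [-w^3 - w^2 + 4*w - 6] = -3*w^2 - 2*w + 4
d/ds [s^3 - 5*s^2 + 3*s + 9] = 3*s^2 - 10*s + 3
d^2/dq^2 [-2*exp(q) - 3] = -2*exp(q)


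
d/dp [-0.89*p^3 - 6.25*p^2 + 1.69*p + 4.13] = -2.67*p^2 - 12.5*p + 1.69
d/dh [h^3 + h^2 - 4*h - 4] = 3*h^2 + 2*h - 4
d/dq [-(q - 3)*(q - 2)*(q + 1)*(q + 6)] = -4*q^3 - 6*q^2 + 46*q - 12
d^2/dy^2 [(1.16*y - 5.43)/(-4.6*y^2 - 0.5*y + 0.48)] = (-(1.16*y - 5.43)*(9.2*y + 0.5)*(18.4*y + 1.0) + (32.016*y - 48.796)*(4.6*y^2 + 0.5*y - 0.48))/(4.6*y^2 + 0.5*y - 0.48)^3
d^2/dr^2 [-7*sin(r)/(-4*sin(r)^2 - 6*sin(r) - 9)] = 7*(-16*sin(r)^5 + 24*sin(r)^4 + 248*sin(r)^3 + 54*sin(r)^2 - 297*sin(r) - 108)/(4*sin(r)^2 + 6*sin(r) + 9)^3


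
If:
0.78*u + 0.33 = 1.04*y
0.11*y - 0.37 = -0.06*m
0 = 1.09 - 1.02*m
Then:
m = 1.07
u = 3.28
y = 2.78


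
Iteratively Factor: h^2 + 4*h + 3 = (h + 1)*(h + 3)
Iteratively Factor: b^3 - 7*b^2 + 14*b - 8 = (b - 4)*(b^2 - 3*b + 2) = (b - 4)*(b - 2)*(b - 1)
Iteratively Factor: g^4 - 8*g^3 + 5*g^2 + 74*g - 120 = (g - 4)*(g^3 - 4*g^2 - 11*g + 30) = (g - 4)*(g - 2)*(g^2 - 2*g - 15) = (g - 4)*(g - 2)*(g + 3)*(g - 5)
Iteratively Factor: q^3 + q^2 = (q + 1)*(q^2) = q*(q + 1)*(q)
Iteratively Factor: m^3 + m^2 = (m + 1)*(m^2) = m*(m + 1)*(m)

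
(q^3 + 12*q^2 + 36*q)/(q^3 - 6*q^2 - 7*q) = (q^2 + 12*q + 36)/(q^2 - 6*q - 7)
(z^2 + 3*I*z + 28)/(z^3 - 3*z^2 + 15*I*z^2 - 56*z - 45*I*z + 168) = (z - 4*I)/(z^2 + z*(-3 + 8*I) - 24*I)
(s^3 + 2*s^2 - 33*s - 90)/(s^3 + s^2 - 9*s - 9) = (s^2 - s - 30)/(s^2 - 2*s - 3)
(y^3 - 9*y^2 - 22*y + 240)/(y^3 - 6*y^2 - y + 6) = (y^2 - 3*y - 40)/(y^2 - 1)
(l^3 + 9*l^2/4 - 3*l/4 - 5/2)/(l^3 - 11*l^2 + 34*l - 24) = (4*l^2 + 13*l + 10)/(4*(l^2 - 10*l + 24))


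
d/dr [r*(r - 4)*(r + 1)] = 3*r^2 - 6*r - 4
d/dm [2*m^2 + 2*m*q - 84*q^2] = 4*m + 2*q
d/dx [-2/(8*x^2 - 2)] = 8*x/(4*x^2 - 1)^2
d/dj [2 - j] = -1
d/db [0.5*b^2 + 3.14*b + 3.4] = 1.0*b + 3.14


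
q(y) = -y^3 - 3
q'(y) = -3*y^2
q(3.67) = -52.43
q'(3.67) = -40.41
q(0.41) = -3.07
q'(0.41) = -0.50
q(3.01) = -30.27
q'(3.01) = -27.18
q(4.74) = -109.50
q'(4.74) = -67.40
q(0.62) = -3.24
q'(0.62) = -1.15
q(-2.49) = 12.44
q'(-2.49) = -18.60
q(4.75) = -110.17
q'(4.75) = -67.69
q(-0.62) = -2.76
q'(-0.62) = -1.15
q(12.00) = -1731.00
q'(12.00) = -432.00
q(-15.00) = 3372.00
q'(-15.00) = -675.00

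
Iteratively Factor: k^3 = (k)*(k^2) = k^2*(k)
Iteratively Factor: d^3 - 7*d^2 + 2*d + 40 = (d - 4)*(d^2 - 3*d - 10) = (d - 4)*(d + 2)*(d - 5)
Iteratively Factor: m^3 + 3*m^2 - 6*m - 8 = (m - 2)*(m^2 + 5*m + 4) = (m - 2)*(m + 4)*(m + 1)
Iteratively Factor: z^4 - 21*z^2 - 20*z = (z + 4)*(z^3 - 4*z^2 - 5*z) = (z + 1)*(z + 4)*(z^2 - 5*z) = (z - 5)*(z + 1)*(z + 4)*(z)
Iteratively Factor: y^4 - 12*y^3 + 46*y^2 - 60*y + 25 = (y - 1)*(y^3 - 11*y^2 + 35*y - 25) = (y - 1)^2*(y^2 - 10*y + 25) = (y - 5)*(y - 1)^2*(y - 5)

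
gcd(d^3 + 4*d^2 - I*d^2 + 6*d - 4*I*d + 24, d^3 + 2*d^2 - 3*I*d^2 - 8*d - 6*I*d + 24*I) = d^2 + d*(4 - 3*I) - 12*I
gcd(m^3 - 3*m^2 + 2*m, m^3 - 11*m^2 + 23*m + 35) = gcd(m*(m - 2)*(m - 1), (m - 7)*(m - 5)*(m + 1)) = 1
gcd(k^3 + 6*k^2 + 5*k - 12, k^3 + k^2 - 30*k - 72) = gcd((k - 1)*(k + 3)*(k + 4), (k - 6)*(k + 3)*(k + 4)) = k^2 + 7*k + 12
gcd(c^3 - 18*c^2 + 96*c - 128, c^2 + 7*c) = 1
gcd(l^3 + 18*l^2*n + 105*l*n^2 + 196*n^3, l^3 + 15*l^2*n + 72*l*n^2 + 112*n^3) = l^2 + 11*l*n + 28*n^2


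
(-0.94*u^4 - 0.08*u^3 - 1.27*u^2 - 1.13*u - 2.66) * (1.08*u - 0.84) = -1.0152*u^5 + 0.7032*u^4 - 1.3044*u^3 - 0.1536*u^2 - 1.9236*u + 2.2344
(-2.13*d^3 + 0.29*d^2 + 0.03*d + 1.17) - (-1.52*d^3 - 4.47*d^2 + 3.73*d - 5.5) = -0.61*d^3 + 4.76*d^2 - 3.7*d + 6.67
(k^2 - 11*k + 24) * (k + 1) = k^3 - 10*k^2 + 13*k + 24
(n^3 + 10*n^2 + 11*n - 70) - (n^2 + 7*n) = n^3 + 9*n^2 + 4*n - 70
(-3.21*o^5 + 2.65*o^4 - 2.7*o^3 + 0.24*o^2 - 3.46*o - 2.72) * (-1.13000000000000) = 3.6273*o^5 - 2.9945*o^4 + 3.051*o^3 - 0.2712*o^2 + 3.9098*o + 3.0736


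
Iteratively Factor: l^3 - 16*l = (l)*(l^2 - 16) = l*(l + 4)*(l - 4)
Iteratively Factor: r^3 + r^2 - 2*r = (r - 1)*(r^2 + 2*r) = (r - 1)*(r + 2)*(r)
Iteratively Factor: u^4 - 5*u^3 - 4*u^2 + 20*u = (u + 2)*(u^3 - 7*u^2 + 10*u) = (u - 2)*(u + 2)*(u^2 - 5*u) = (u - 5)*(u - 2)*(u + 2)*(u)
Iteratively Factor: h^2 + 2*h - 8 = (h - 2)*(h + 4)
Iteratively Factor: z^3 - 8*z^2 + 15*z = (z)*(z^2 - 8*z + 15) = z*(z - 3)*(z - 5)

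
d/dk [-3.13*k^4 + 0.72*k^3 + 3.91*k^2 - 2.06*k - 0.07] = -12.52*k^3 + 2.16*k^2 + 7.82*k - 2.06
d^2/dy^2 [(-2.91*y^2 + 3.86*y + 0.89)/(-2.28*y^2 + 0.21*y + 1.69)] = (-1.4210854715202e-14*y^4 - 37.345032*y^3 + 39.517416*y^2 - 86.68332*y + 12.425136)/(11.852352*y^6 - 3.274992*y^5 - 26.054244*y^4 + 4.845771*y^3 + 19.312137*y^2 - 1.799343*y - 4.826809)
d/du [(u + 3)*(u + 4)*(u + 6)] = 3*u^2 + 26*u + 54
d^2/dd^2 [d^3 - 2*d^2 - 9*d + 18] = 6*d - 4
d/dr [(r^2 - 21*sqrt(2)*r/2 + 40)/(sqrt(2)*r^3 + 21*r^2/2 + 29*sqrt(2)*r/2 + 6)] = (-4*sqrt(2)*r^4 + 168*r^3 + 19*sqrt(2)*r^2 - 3312*r - 2572*sqrt(2))/(8*r^6 + 84*sqrt(2)*r^5 + 673*r^4 + 1266*sqrt(2)*r^3 + 2186*r^2 + 696*sqrt(2)*r + 144)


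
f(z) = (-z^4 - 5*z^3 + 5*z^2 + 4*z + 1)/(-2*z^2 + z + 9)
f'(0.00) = 0.43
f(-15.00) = 71.68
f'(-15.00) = -12.30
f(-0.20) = 0.05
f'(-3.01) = -3.48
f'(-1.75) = -202.74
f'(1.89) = -24.80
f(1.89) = -5.36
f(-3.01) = -7.30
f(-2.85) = -7.92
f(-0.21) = 0.05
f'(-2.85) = -4.41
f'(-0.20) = 0.15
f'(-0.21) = 0.14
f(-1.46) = 5.14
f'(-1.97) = -532.59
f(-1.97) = -48.77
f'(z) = (4*z - 1)*(-z^4 - 5*z^3 + 5*z^2 + 4*z + 1)/(-2*z^2 + z + 9)^2 + (-4*z^3 - 15*z^2 + 10*z + 4)/(-2*z^2 + z + 9) = (4*z^5 + 7*z^4 - 46*z^3 - 122*z^2 + 94*z + 35)/(4*z^4 - 4*z^3 - 35*z^2 + 18*z + 81)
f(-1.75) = 23.76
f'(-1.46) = -19.92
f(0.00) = 0.11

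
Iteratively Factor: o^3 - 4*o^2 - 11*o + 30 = (o + 3)*(o^2 - 7*o + 10) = (o - 2)*(o + 3)*(o - 5)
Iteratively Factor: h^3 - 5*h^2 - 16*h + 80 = (h - 4)*(h^2 - h - 20) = (h - 4)*(h + 4)*(h - 5)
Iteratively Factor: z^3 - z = (z + 1)*(z^2 - z) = (z - 1)*(z + 1)*(z)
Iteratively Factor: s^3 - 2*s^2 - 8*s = (s - 4)*(s^2 + 2*s) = s*(s - 4)*(s + 2)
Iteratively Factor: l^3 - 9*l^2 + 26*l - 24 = (l - 2)*(l^2 - 7*l + 12) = (l - 4)*(l - 2)*(l - 3)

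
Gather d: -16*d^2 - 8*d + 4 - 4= -16*d^2 - 8*d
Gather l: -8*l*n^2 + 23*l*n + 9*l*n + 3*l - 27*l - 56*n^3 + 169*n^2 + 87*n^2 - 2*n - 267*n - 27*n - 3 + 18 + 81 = l*(-8*n^2 + 32*n - 24) - 56*n^3 + 256*n^2 - 296*n + 96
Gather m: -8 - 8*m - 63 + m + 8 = -7*m - 63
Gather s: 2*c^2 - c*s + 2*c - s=2*c^2 + 2*c + s*(-c - 1)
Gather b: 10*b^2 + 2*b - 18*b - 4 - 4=10*b^2 - 16*b - 8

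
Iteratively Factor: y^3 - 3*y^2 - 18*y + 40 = (y + 4)*(y^2 - 7*y + 10) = (y - 2)*(y + 4)*(y - 5)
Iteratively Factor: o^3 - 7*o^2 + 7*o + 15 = (o - 5)*(o^2 - 2*o - 3) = (o - 5)*(o + 1)*(o - 3)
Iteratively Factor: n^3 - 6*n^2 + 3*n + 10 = (n - 2)*(n^2 - 4*n - 5) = (n - 2)*(n + 1)*(n - 5)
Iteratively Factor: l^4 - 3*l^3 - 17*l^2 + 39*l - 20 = (l - 1)*(l^3 - 2*l^2 - 19*l + 20) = (l - 1)^2*(l^2 - l - 20) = (l - 5)*(l - 1)^2*(l + 4)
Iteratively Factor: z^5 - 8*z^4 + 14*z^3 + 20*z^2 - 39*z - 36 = (z - 3)*(z^4 - 5*z^3 - z^2 + 17*z + 12) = (z - 4)*(z - 3)*(z^3 - z^2 - 5*z - 3) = (z - 4)*(z - 3)*(z + 1)*(z^2 - 2*z - 3) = (z - 4)*(z - 3)^2*(z + 1)*(z + 1)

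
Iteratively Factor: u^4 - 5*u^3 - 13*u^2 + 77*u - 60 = (u - 3)*(u^3 - 2*u^2 - 19*u + 20) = (u - 3)*(u + 4)*(u^2 - 6*u + 5) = (u - 3)*(u - 1)*(u + 4)*(u - 5)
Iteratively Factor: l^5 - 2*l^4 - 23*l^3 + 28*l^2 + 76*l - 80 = (l - 2)*(l^4 - 23*l^2 - 18*l + 40) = (l - 5)*(l - 2)*(l^3 + 5*l^2 + 2*l - 8) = (l - 5)*(l - 2)*(l - 1)*(l^2 + 6*l + 8) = (l - 5)*(l - 2)*(l - 1)*(l + 2)*(l + 4)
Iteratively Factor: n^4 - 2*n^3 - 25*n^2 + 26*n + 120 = (n + 4)*(n^3 - 6*n^2 - n + 30) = (n + 2)*(n + 4)*(n^2 - 8*n + 15) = (n - 3)*(n + 2)*(n + 4)*(n - 5)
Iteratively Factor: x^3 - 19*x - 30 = (x + 2)*(x^2 - 2*x - 15) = (x - 5)*(x + 2)*(x + 3)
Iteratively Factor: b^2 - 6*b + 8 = (b - 4)*(b - 2)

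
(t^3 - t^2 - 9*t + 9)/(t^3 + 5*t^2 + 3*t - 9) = (t - 3)/(t + 3)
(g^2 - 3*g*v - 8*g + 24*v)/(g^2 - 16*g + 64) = (g - 3*v)/(g - 8)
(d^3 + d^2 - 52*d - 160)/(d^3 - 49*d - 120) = (d + 4)/(d + 3)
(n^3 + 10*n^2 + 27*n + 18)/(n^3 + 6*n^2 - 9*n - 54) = (n + 1)/(n - 3)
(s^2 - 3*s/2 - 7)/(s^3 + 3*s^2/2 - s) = (2*s - 7)/(s*(2*s - 1))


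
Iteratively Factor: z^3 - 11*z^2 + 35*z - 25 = (z - 5)*(z^2 - 6*z + 5) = (z - 5)^2*(z - 1)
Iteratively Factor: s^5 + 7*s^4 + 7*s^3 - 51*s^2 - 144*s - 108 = (s + 3)*(s^4 + 4*s^3 - 5*s^2 - 36*s - 36) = (s - 3)*(s + 3)*(s^3 + 7*s^2 + 16*s + 12) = (s - 3)*(s + 2)*(s + 3)*(s^2 + 5*s + 6) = (s - 3)*(s + 2)^2*(s + 3)*(s + 3)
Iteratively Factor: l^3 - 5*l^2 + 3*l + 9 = (l - 3)*(l^2 - 2*l - 3) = (l - 3)*(l + 1)*(l - 3)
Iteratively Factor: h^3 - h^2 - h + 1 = (h - 1)*(h^2 - 1) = (h - 1)^2*(h + 1)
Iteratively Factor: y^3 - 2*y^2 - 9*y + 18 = (y - 3)*(y^2 + y - 6) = (y - 3)*(y + 3)*(y - 2)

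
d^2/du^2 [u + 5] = 0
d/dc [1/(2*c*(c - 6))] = (3 - c)/(c^2*(c^2 - 12*c + 36))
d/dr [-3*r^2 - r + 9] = -6*r - 1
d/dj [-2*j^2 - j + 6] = -4*j - 1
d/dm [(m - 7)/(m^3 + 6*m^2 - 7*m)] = (m*(m^2 + 6*m - 7) - (m - 7)*(3*m^2 + 12*m - 7))/(m^2*(m^2 + 6*m - 7)^2)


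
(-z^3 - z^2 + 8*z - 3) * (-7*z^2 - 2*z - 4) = 7*z^5 + 9*z^4 - 50*z^3 + 9*z^2 - 26*z + 12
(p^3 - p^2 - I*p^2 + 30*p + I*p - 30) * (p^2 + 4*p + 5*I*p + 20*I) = p^5 + 3*p^4 + 4*I*p^4 + 31*p^3 + 12*I*p^3 + 105*p^2 + 134*I*p^2 - 140*p + 450*I*p - 600*I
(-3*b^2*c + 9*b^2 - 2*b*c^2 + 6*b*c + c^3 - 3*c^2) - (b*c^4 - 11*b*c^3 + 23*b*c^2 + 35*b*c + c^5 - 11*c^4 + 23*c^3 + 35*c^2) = -3*b^2*c + 9*b^2 - b*c^4 + 11*b*c^3 - 25*b*c^2 - 29*b*c - c^5 + 11*c^4 - 22*c^3 - 38*c^2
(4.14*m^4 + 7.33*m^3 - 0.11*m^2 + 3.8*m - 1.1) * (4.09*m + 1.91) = 16.9326*m^5 + 37.8871*m^4 + 13.5504*m^3 + 15.3319*m^2 + 2.759*m - 2.101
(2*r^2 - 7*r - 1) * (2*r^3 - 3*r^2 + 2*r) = 4*r^5 - 20*r^4 + 23*r^3 - 11*r^2 - 2*r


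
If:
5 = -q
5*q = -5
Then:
No Solution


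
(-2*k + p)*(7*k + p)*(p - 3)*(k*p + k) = -14*k^3*p^2 + 28*k^3*p + 42*k^3 + 5*k^2*p^3 - 10*k^2*p^2 - 15*k^2*p + k*p^4 - 2*k*p^3 - 3*k*p^2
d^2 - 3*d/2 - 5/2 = (d - 5/2)*(d + 1)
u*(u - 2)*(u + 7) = u^3 + 5*u^2 - 14*u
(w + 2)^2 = w^2 + 4*w + 4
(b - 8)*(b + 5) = b^2 - 3*b - 40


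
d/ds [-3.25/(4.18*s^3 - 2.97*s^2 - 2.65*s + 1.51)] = (40.755*s^2 - 19.305*s - 8.6125)/(4.18*s^3 - 2.97*s^2 - 2.65*s + 1.51)^2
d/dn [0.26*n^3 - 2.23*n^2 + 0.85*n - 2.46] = 0.78*n^2 - 4.46*n + 0.85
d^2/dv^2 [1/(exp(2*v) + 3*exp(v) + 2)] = (2*(2*exp(v) + 3)^2*exp(v) - (4*exp(v) + 3)*(exp(2*v) + 3*exp(v) + 2))*exp(v)/(exp(2*v) + 3*exp(v) + 2)^3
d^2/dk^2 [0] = 0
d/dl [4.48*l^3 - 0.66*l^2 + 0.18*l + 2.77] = 13.44*l^2 - 1.32*l + 0.18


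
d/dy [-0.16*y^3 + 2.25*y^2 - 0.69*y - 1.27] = -0.48*y^2 + 4.5*y - 0.69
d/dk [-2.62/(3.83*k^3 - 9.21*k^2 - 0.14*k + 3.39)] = (30.1038*k^2 - 48.2604*k - 0.3668)/(3.83*k^3 - 9.21*k^2 - 0.14*k + 3.39)^2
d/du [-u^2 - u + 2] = -2*u - 1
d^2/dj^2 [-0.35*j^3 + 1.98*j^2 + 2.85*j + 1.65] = 3.96 - 2.1*j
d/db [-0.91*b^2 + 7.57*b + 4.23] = 7.57 - 1.82*b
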